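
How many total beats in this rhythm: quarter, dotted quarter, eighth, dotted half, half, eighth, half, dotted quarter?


Beat values:
  quarter = 1 beat
  dotted quarter = 1.5 beats
  eighth = 0.5 beats
  dotted half = 3 beats
  half = 2 beats
  eighth = 0.5 beats
  half = 2 beats
  dotted quarter = 1.5 beats
Sum = 1 + 1.5 + 0.5 + 3 + 2 + 0.5 + 2 + 1.5
= 12 beats


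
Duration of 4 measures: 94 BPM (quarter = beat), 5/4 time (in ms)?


Solution.
Quarter-note beat duration = 60000 / 94 ms
Beats per measure (5/4) = 5
One measure = 5 × 60000 / 94 = 300000 / 94 ms
4 measures = 4 × 300000 / 94 = 1200000 / 94
= 12766.0 ms


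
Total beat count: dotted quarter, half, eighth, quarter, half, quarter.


Step by step:
Beat values:
  dotted quarter = 1.5 beats
  half = 2 beats
  eighth = 0.5 beats
  quarter = 1 beat
  half = 2 beats
  quarter = 1 beat
Sum = 1.5 + 2 + 0.5 + 1 + 2 + 1
= 8 beats


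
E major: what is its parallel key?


Let's work it out.
Parallel keys share the same tonic but differ in mode
E major → parallel is E minor
= E minor


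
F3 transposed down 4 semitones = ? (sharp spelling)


Let's work it out.
F3: chromatic position 5 in octave 3 → absolute = 3×12 + 5 = 41
Transpose down 4: 41 - 4 = 37
37 = 3×12 + 1 → C# in octave 3
Result = C#3


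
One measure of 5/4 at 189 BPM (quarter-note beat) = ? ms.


Let's work it out.
Quarter-note beat duration = 60000 / 189 ms
Beats per measure (5/4) = 5
One measure = 5 × 60000 / 189 = 300000 / 189 ms
= 1587.3 ms


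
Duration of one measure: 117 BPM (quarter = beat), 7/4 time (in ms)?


Reasoning:
Quarter-note beat duration = 60000 / 117 ms
Beats per measure (7/4) = 7
One measure = 7 × 60000 / 117 = 420000 / 117 ms
= 3589.7 ms


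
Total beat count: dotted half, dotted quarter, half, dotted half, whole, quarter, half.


Let's work it out.
Beat values:
  dotted half = 3 beats
  dotted quarter = 1.5 beats
  half = 2 beats
  dotted half = 3 beats
  whole = 4 beats
  quarter = 1 beat
  half = 2 beats
Sum = 3 + 1.5 + 2 + 3 + 4 + 1 + 2
= 16.5 beats


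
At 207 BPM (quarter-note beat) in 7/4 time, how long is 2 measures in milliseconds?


Step by step:
Quarter-note beat duration = 60000 / 207 ms
Beats per measure (7/4) = 7
One measure = 7 × 60000 / 207 = 420000 / 207 ms
2 measures = 2 × 420000 / 207 = 840000 / 207
= 4058.0 ms


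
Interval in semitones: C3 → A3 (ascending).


Reasoning:
Absolute semitone position = octave×12 + chromatic position
C3: 3×12 + 0 = 36
A3: 3×12 + 9 = 45
Difference = 45 - 36 = 9
= 9 semitones


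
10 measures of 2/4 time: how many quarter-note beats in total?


Working:
Time signature 2/4: the bottom number 4 means the quarter note gets one count
The top number 2 means 2 quarter-note beats per measure
Total = 2 × 10 measures
= 20 quarter-note beats


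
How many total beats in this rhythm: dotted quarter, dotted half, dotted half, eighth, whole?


Solution.
Beat values:
  dotted quarter = 1.5 beats
  dotted half = 3 beats
  dotted half = 3 beats
  eighth = 0.5 beats
  whole = 4 beats
Sum = 1.5 + 3 + 3 + 0.5 + 4
= 12 beats


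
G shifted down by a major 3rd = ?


major 3rd: 3 letter names, 4 semitones
Letter: G - 2 → E
Pitch: G - 4 semitones, spelled as an E → Eb
= Eb


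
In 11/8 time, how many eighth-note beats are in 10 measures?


Reasoning:
Time signature 11/8: the bottom number 8 means the eighth note gets one count
The top number 11 means 11 eighth-note beats per measure
Total = 11 × 10 measures
= 110 eighth-note beats


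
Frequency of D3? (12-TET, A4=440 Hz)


Let's work it out.
f = 440 × 2^(n/12) where n = semitones from A4
D3: -19 semitones from A4
f = 440 × 2^(-19/12)
f = 146.83 Hz


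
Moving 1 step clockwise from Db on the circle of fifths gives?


Let's work it out.
Each clockwise step on the circle of fifths moves up a perfect 5th
From Db: Db → Ab
= Ab


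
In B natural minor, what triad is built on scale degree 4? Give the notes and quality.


Let's work it out.
B natural minor scale: B C# D E F# G A
Diatonic triad on degree 4 stacks scale notes 4, 6, 1: E G B
E→G = 3 semitones; E→B = 7 semitones → minor triad
= E G B (minor)


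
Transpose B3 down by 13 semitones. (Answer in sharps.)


B3: chromatic position 11 in octave 3 → absolute = 3×12 + 11 = 47
Transpose down 13: 47 - 13 = 34
34 = 2×12 + 10 → A# in octave 2
Result = A#2


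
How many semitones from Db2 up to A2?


Absolute semitone position = octave×12 + chromatic position
Db2: 2×12 + 1 = 25
A2: 2×12 + 9 = 33
Difference = 33 - 25 = 8
= 8 semitones


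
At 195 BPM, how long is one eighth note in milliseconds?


Reasoning:
One quarter-note beat = 60000 / BPM = 60000 / 195 ms
Eighth note = 1/2 × quarter note
Duration = 1/2 × 60000 / 195 = 30000 / 195
= 153.8 ms


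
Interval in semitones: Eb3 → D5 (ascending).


Reasoning:
Absolute semitone position = octave×12 + chromatic position
Eb3: 3×12 + 3 = 39
D5: 5×12 + 2 = 62
Difference = 62 - 39 = 23
= 23 semitones


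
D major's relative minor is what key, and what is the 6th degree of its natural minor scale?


Step by step:
The relative minor shares the major's key signature and starts on its 6th degree
6th degree = a major 6th above the tonic; a major 6th above D is B
→ relative minor of D major is B minor
B natural minor scale: B C# D E F# G A
= B minor; 6th degree = G


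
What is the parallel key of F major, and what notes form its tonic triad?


Reasoning:
Parallel keys share the same tonic but differ in mode
F major → parallel is F minor
Tonic triad of F minor = F Ab C
= F minor; triad = F Ab C


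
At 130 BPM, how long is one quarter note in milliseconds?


Step by step:
One quarter-note beat = 60000 / BPM = 60000 / 130 ms
Duration = 60000 / 130
= 461.5 ms


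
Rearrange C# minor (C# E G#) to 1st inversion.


Let's work it out.
Root position: C# E G#
1st inversion: move root up an octave
Bass note: E
Notes (bottom to top) = E G# C#


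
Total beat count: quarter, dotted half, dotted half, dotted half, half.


Step by step:
Beat values:
  quarter = 1 beat
  dotted half = 3 beats
  dotted half = 3 beats
  dotted half = 3 beats
  half = 2 beats
Sum = 1 + 3 + 3 + 3 + 2
= 12 beats


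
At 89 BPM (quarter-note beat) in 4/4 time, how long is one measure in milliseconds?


Quarter-note beat duration = 60000 / 89 ms
Beats per measure (4/4) = 4
One measure = 4 × 60000 / 89 = 240000 / 89 ms
= 2696.6 ms


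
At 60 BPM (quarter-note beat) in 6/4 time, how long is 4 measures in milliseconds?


Solution.
Quarter-note beat duration = 60000 / 60 ms
Beats per measure (6/4) = 6
One measure = 6 × 60000 / 60 = 360000 / 60 ms
4 measures = 4 × 360000 / 60 = 1440000 / 60
= 24000.0 ms


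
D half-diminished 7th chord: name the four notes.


Let's work it out.
Half-diminished 7th chord = root + minor 3rd + diminished 5th + minor 7th
Seventh chords stack in thirds, so the letter names are D-F-A-C
Root: D
Minor 3rd above D: F
Diminished 5th above D: Ab
Minor 7th above D: C
Chord = D F Ab C


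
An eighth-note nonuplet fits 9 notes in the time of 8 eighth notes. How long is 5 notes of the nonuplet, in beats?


Nonuplet: 9 notes occupy the space of 8 eighth notes
Space = 8 × 1/2 = 4 beats
Each nonuplet note = 4 / 9 = 4/9 beats
5 notes = 5 × 4/9 = 20/9
= 20/9 beats


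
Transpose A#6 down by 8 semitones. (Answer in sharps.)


Step by step:
A#6: chromatic position 10 in octave 6 → absolute = 6×12 + 10 = 82
Transpose down 8: 82 - 8 = 74
74 = 6×12 + 2 → D in octave 6
Result = D6


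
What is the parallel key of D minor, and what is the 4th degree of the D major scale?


Let's work it out.
Parallel keys share the same tonic but differ in mode
D minor → parallel is D major
D major scale: D E F# G A B C#
= D major; 4th degree = G


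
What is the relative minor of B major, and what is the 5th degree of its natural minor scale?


The relative minor shares the major's key signature and starts on its 6th degree
6th degree = a major 6th above the tonic; a major 6th above B is G#
→ relative minor of B major is G# minor
G# natural minor scale: G# A# B C# D# E F#
= G# minor; 5th degree = D#


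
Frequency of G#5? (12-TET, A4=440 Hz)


f = 440 × 2^(n/12) where n = semitones from A4
G#5: 11 semitones from A4
f = 440 × 2^(11/12)
f = 830.61 Hz


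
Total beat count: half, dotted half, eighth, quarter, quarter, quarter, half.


Beat values:
  half = 2 beats
  dotted half = 3 beats
  eighth = 0.5 beats
  quarter = 1 beat
  quarter = 1 beat
  quarter = 1 beat
  half = 2 beats
Sum = 2 + 3 + 0.5 + 1 + 1 + 1 + 2
= 10.5 beats


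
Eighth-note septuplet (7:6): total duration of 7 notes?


Solution.
Septuplet: 7 notes occupy the space of 6 eighth notes
Space = 6 × 1/2 = 3 beats
Each septuplet note = 3 / 7 = 3/7 beats
7 notes = 7 × 3/7 = 3
= 3 beats


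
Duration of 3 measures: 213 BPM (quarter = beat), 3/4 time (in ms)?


Step by step:
Quarter-note beat duration = 60000 / 213 ms
Beats per measure (3/4) = 3
One measure = 3 × 60000 / 213 = 180000 / 213 ms
3 measures = 3 × 180000 / 213 = 540000 / 213
= 2535.2 ms


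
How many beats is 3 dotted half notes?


Step by step:
Base half note = 2 beats
Dot 1 adds half the previous value: +1
One dotted half = 2 + 1 = 3
3 of them = 3 × 3 = 9
= 9 beats


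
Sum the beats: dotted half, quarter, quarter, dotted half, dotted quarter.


Solution.
Beat values:
  dotted half = 3 beats
  quarter = 1 beat
  quarter = 1 beat
  dotted half = 3 beats
  dotted quarter = 1.5 beats
Sum = 3 + 1 + 1 + 3 + 1.5
= 9.5 beats


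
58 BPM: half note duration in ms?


Reasoning:
One quarter-note beat = 60000 / BPM = 60000 / 58 ms
Half note = 2 × quarter note
Duration = 2 × 60000 / 58 = 120000 / 58
= 2069.0 ms


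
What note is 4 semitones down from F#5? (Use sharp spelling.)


F#5: chromatic position 6 in octave 5 → absolute = 5×12 + 6 = 66
Transpose down 4: 66 - 4 = 62
62 = 5×12 + 2 → D in octave 5
Result = D5


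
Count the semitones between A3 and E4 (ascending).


Absolute semitone position = octave×12 + chromatic position
A3: 3×12 + 9 = 45
E4: 4×12 + 4 = 52
Difference = 52 - 45 = 7
= 7 semitones


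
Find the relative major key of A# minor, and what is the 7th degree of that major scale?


Let's work it out.
The relative major shares the key signature and is a minor 3rd above the minor tonic
A minor 3rd above A# is C#
→ relative major of A# minor is C# major
C# major scale: C# D# E# F# G# A# B#
= C# major; 7th degree = B#


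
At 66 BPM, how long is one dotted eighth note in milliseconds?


Step by step:
One quarter-note beat = 60000 / BPM = 60000 / 66 ms
Dotted eighth note = 3/4 × quarter note
Duration = 3/4 × 60000 / 66 = 45000 / 66
= 681.8 ms


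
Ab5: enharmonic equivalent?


Working:
Enharmonic notes sound the same pitch but are spelled with different letter names
Ab and G# name the same pitch class
= G#5


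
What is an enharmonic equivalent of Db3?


Enharmonic notes sound the same pitch but are spelled with different letter names
Db and C# name the same pitch class
= C#3


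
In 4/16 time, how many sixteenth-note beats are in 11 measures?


Solution.
Time signature 4/16: the bottom number 16 means the sixteenth note gets one count
The top number 4 means 4 sixteenth-note beats per measure
Total = 4 × 11 measures
= 44 sixteenth-note beats


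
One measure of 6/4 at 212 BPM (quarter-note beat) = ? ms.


Quarter-note beat duration = 60000 / 212 ms
Beats per measure (6/4) = 6
One measure = 6 × 60000 / 212 = 360000 / 212 ms
= 1698.1 ms


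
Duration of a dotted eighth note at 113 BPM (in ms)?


One quarter-note beat = 60000 / BPM = 60000 / 113 ms
Dotted eighth note = 3/4 × quarter note
Duration = 3/4 × 60000 / 113 = 45000 / 113
= 398.2 ms


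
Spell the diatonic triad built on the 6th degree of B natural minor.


B natural minor scale: B C# D E F# G A
Diatonic triad on degree 6 stacks scale notes 6, 1, 3: G B D
G→B = 4 semitones; G→D = 7 semitones → major triad
= G B D (major)


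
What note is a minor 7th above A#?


Working:
A 7th spans 7 letter names, so from A we land on G
A minor 7th = 10 semitones above A#
Spell G at that pitch: G#
= G#


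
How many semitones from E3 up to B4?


Reasoning:
Absolute semitone position = octave×12 + chromatic position
E3: 3×12 + 4 = 40
B4: 4×12 + 11 = 59
Difference = 59 - 40 = 19
= 19 semitones


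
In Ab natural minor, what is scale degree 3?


Natural minor scale pattern: W-H-W-W-H-W-W (2-1-2-2-1-2-2 semitones)
Starting from Ab:
  Ab + 2 semitones → Bb
  Bb + 1 semitone → Cb
  Cb + 2 semitones → Db
  Db + 2 semitones → Eb
  Eb + 1 semitone → Fb
  Fb + 2 semitones → Gb
  Gb + 2 semitones → Ab
Scale: Ab Bb Cb Db Eb Fb Gb
Degree 3 = Cb


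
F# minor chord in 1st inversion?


Root position: F# A C#
1st inversion: move root up an octave
Bass note: A
Notes (bottom to top) = A C# F#


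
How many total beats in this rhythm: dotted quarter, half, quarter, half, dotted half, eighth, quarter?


Let's work it out.
Beat values:
  dotted quarter = 1.5 beats
  half = 2 beats
  quarter = 1 beat
  half = 2 beats
  dotted half = 3 beats
  eighth = 0.5 beats
  quarter = 1 beat
Sum = 1.5 + 2 + 1 + 2 + 3 + 0.5 + 1
= 11 beats


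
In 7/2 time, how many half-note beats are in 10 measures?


Solution.
Time signature 7/2: the bottom number 2 means the half note gets one count
The top number 7 means 7 half-note beats per measure
Total = 7 × 10 measures
= 70 half-note beats


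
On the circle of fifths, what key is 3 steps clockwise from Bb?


Each clockwise step on the circle of fifths moves up a perfect 5th
From Bb: Bb → F → C → G
= G


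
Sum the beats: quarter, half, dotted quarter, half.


Let's work it out.
Beat values:
  quarter = 1 beat
  half = 2 beats
  dotted quarter = 1.5 beats
  half = 2 beats
Sum = 1 + 2 + 1.5 + 2
= 6.5 beats


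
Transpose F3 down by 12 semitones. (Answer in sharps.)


Reasoning:
F3: chromatic position 5 in octave 3 → absolute = 3×12 + 5 = 41
Transpose down 12: 41 - 12 = 29
29 = 2×12 + 5 → F in octave 2
Result = F2


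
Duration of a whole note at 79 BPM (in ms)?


Reasoning:
One quarter-note beat = 60000 / BPM = 60000 / 79 ms
Whole note = 4 × quarter note
Duration = 4 × 60000 / 79 = 240000 / 79
= 3038.0 ms


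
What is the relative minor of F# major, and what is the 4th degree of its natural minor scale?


Solution.
The relative minor shares the major's key signature and starts on its 6th degree
6th degree = a major 6th above the tonic; a major 6th above F# is D#
→ relative minor of F# major is D# minor
D# natural minor scale: D# E# F# G# A# B C#
= D# minor; 4th degree = G#


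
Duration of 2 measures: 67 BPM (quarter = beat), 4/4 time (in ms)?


Quarter-note beat duration = 60000 / 67 ms
Beats per measure (4/4) = 4
One measure = 4 × 60000 / 67 = 240000 / 67 ms
2 measures = 2 × 240000 / 67 = 480000 / 67
= 7164.2 ms


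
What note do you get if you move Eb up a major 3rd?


Step by step:
major 3rd: 3 letter names, 4 semitones
Letter: E + 2 → G
Pitch: Eb + 4 semitones, spelled as a G → G
= G


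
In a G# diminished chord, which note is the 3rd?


Working:
Diminished triad = root + minor 3rd (3 semitones) + diminished 5th (6 semitones)
A triad on G# stacks thirds, so the chord tones use letter names G-B-D
Root: G#
Minor 3rd above G#: B
Diminished 5th above G#: D
The 3rd = B


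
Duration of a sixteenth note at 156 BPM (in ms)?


One quarter-note beat = 60000 / BPM = 60000 / 156 ms
Sixteenth note = 1/4 × quarter note
Duration = 1/4 × 60000 / 156 = 15000 / 156
= 96.2 ms


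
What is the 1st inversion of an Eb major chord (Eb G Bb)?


Solution.
Root position: Eb G Bb
1st inversion: move root up an octave
Bass note: G
Notes (bottom to top) = G Bb Eb


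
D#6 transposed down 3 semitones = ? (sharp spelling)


Solution.
D#6: chromatic position 3 in octave 6 → absolute = 6×12 + 3 = 75
Transpose down 3: 75 - 3 = 72
72 = 6×12 + 0 → C in octave 6
Result = C6


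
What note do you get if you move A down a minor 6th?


Let's work it out.
minor 6th: 6 letter names, 8 semitones
Letter: A - 5 → C
Pitch: A - 8 semitones, spelled as a C → C#
= C#


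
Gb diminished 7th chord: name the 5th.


Step by step:
Diminished 7th chord = root + minor 3rd + diminished 5th + diminished 7th
Seventh chords stack in thirds, so the letter names are G-B-D-F
Root: Gb
Minor 3rd above Gb: Bbb
Diminished 5th above Gb: Dbb
Diminished 7th above Gb: Fbb
The 5th = Dbb


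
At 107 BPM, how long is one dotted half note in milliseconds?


One quarter-note beat = 60000 / BPM = 60000 / 107 ms
Dotted half note = 3 × quarter note
Duration = 3 × 60000 / 107 = 180000 / 107
= 1682.2 ms


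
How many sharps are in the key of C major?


Sharp major keys follow the circle of fifths: C(0), G(1), D(2), A(3), E(4), B(5), F#(6), C#(7)
C major has 0 sharps
= 0 sharps


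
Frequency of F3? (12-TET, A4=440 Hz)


Let's work it out.
f = 440 × 2^(n/12) where n = semitones from A4
F3: -16 semitones from A4
f = 440 × 2^(-16/12)
f = 174.61 Hz


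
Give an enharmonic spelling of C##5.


Let's work it out.
Enharmonic notes sound the same pitch but are spelled with different letter names
C## and D name the same pitch class
= D5


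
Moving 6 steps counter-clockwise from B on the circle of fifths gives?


Each counter-clockwise step moves down a perfect 5th (= up a perfect 4th)
From B: B → E → A → D → G → C → F
= F


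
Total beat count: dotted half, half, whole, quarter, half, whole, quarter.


Reasoning:
Beat values:
  dotted half = 3 beats
  half = 2 beats
  whole = 4 beats
  quarter = 1 beat
  half = 2 beats
  whole = 4 beats
  quarter = 1 beat
Sum = 3 + 2 + 4 + 1 + 2 + 4 + 1
= 17 beats


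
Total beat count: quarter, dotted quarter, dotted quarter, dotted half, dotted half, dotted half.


Let's work it out.
Beat values:
  quarter = 1 beat
  dotted quarter = 1.5 beats
  dotted quarter = 1.5 beats
  dotted half = 3 beats
  dotted half = 3 beats
  dotted half = 3 beats
Sum = 1 + 1.5 + 1.5 + 3 + 3 + 3
= 13 beats


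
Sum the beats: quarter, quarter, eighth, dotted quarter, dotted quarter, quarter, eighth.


Beat values:
  quarter = 1 beat
  quarter = 1 beat
  eighth = 0.5 beats
  dotted quarter = 1.5 beats
  dotted quarter = 1.5 beats
  quarter = 1 beat
  eighth = 0.5 beats
Sum = 1 + 1 + 0.5 + 1.5 + 1.5 + 1 + 0.5
= 7 beats


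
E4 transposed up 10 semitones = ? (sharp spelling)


Solution.
E4: chromatic position 4 in octave 4 → absolute = 4×12 + 4 = 52
Transpose up 10: 52 + 10 = 62
62 = 5×12 + 2 → D in octave 5
Result = D5


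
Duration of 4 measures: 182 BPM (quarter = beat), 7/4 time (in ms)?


Working:
Quarter-note beat duration = 60000 / 182 ms
Beats per measure (7/4) = 7
One measure = 7 × 60000 / 182 = 420000 / 182 ms
4 measures = 4 × 420000 / 182 = 1680000 / 182
= 9230.8 ms


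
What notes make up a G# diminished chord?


Solution.
Diminished triad = root + minor 3rd (3 semitones) + diminished 5th (6 semitones)
A triad on G# stacks thirds, so the chord tones use letter names G-B-D
Root: G#
Minor 3rd above G#: B
Diminished 5th above G#: D
Chord = G# B D


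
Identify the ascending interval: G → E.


Solution.
Letter names: G → E spans 6 letter names → a 6th
Semitones: G → E = 9 half-steps
A 6th of 9 semitones is a major 6th
= major 6th


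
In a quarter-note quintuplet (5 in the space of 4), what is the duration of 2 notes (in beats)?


Let's work it out.
Quintuplet: 5 notes occupy the space of 4 quarter notes
Space = 4 × 1 = 4 beats
Each quintuplet note = 4 / 5 = 4/5 beats
2 notes = 2 × 4/5 = 8/5
= 8/5 beats


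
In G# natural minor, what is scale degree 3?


Reasoning:
Natural minor scale pattern: W-H-W-W-H-W-W (2-1-2-2-1-2-2 semitones)
Starting from G#:
  G# + 2 semitones → A#
  A# + 1 semitone → B
  B + 2 semitones → C#
  C# + 2 semitones → D#
  D# + 1 semitone → E
  E + 2 semitones → F#
  F# + 2 semitones → G#
Scale: G# A# B C# D# E F#
Degree 3 = B


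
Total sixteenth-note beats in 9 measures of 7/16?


Solution.
Time signature 7/16: the bottom number 16 means the sixteenth note gets one count
The top number 7 means 7 sixteenth-note beats per measure
Total = 7 × 9 measures
= 63 sixteenth-note beats


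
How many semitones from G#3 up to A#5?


Working:
Absolute semitone position = octave×12 + chromatic position
G#3: 3×12 + 8 = 44
A#5: 5×12 + 10 = 70
Difference = 70 - 44 = 26
= 26 semitones


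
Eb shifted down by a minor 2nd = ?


minor 2nd: 2 letter names, 1 semitones
Letter: E - 1 → D
Pitch: Eb - 1 semitones, spelled as a D → D
= D


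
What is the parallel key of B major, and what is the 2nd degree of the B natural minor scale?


Let's work it out.
Parallel keys share the same tonic but differ in mode
B major → parallel is B minor
B natural minor scale: B C# D E F# G A
= B minor; 2nd degree = C#


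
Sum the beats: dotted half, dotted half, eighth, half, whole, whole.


Let's work it out.
Beat values:
  dotted half = 3 beats
  dotted half = 3 beats
  eighth = 0.5 beats
  half = 2 beats
  whole = 4 beats
  whole = 4 beats
Sum = 3 + 3 + 0.5 + 2 + 4 + 4
= 16.5 beats


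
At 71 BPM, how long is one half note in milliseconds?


Let's work it out.
One quarter-note beat = 60000 / BPM = 60000 / 71 ms
Half note = 2 × quarter note
Duration = 2 × 60000 / 71 = 120000 / 71
= 1690.1 ms


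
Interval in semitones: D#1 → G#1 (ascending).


Step by step:
Absolute semitone position = octave×12 + chromatic position
D#1: 1×12 + 3 = 15
G#1: 1×12 + 8 = 20
Difference = 20 - 15 = 5
= 5 semitones


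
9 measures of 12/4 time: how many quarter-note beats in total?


Reasoning:
Time signature 12/4: the bottom number 4 means the quarter note gets one count
The top number 12 means 12 quarter-note beats per measure
Total = 12 × 9 measures
= 108 quarter-note beats


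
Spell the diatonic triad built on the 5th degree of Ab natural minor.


Working:
Ab natural minor scale: Ab Bb Cb Db Eb Fb Gb
Diatonic triad on degree 5 stacks scale notes 5, 7, 2: Eb Gb Bb
Eb→Gb = 3 semitones; Eb→Bb = 7 semitones → minor triad
= Eb Gb Bb (minor)


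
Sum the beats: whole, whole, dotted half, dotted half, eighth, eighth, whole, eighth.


Beat values:
  whole = 4 beats
  whole = 4 beats
  dotted half = 3 beats
  dotted half = 3 beats
  eighth = 0.5 beats
  eighth = 0.5 beats
  whole = 4 beats
  eighth = 0.5 beats
Sum = 4 + 4 + 3 + 3 + 0.5 + 0.5 + 4 + 0.5
= 19.5 beats


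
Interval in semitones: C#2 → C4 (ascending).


Absolute semitone position = octave×12 + chromatic position
C#2: 2×12 + 1 = 25
C4: 4×12 + 0 = 48
Difference = 48 - 25 = 23
= 23 semitones


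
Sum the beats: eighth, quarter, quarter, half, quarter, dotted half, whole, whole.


Solution.
Beat values:
  eighth = 0.5 beats
  quarter = 1 beat
  quarter = 1 beat
  half = 2 beats
  quarter = 1 beat
  dotted half = 3 beats
  whole = 4 beats
  whole = 4 beats
Sum = 0.5 + 1 + 1 + 2 + 1 + 3 + 4 + 4
= 16.5 beats


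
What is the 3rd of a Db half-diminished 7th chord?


Half-diminished 7th chord = root + minor 3rd + diminished 5th + minor 7th
Seventh chords stack in thirds, so the letter names are D-F-A-C
Root: Db
Minor 3rd above Db: Fb
Diminished 5th above Db: Abb
Minor 7th above Db: Cb
The 3rd = Fb


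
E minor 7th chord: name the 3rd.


Reasoning:
Minor 7th chord = root + minor 3rd + perfect 5th + minor 7th
Seventh chords stack in thirds, so the letter names are E-G-B-D
Root: E
Minor 3rd above E: G
Perfect 5th above E: B
Minor 7th above E: D
The 3rd = G


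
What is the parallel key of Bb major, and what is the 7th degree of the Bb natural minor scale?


Working:
Parallel keys share the same tonic but differ in mode
Bb major → parallel is Bb minor
Bb natural minor scale: Bb C Db Eb F Gb Ab
= Bb minor; 7th degree = Ab


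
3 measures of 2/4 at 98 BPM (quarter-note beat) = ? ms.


Solution.
Quarter-note beat duration = 60000 / 98 ms
Beats per measure (2/4) = 2
One measure = 2 × 60000 / 98 = 120000 / 98 ms
3 measures = 3 × 120000 / 98 = 360000 / 98
= 3673.5 ms


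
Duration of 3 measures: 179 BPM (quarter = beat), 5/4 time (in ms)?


Working:
Quarter-note beat duration = 60000 / 179 ms
Beats per measure (5/4) = 5
One measure = 5 × 60000 / 179 = 300000 / 179 ms
3 measures = 3 × 300000 / 179 = 900000 / 179
= 5027.9 ms


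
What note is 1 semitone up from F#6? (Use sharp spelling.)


Reasoning:
F#6: chromatic position 6 in octave 6 → absolute = 6×12 + 6 = 78
Transpose up 1: 78 + 1 = 79
79 = 6×12 + 7 → G in octave 6
Result = G6


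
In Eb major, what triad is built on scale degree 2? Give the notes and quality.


Working:
Eb major scale: Eb F G Ab Bb C D
Diatonic triad on degree 2 stacks scale notes 2, 4, 6: F Ab C
F→Ab = 3 semitones; F→C = 7 semitones → minor triad
= F Ab C (minor)


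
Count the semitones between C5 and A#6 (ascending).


Let's work it out.
Absolute semitone position = octave×12 + chromatic position
C5: 5×12 + 0 = 60
A#6: 6×12 + 10 = 82
Difference = 82 - 60 = 22
= 22 semitones


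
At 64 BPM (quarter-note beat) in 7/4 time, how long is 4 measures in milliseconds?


Quarter-note beat duration = 60000 / 64 ms
Beats per measure (7/4) = 7
One measure = 7 × 60000 / 64 = 420000 / 64 ms
4 measures = 4 × 420000 / 64 = 1680000 / 64
= 26250.0 ms


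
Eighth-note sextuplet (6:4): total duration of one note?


Sextuplet: 6 notes occupy the space of 4 eighth notes
Space = 4 × 1/2 = 2 beats
Each sextuplet note = 2 / 6 = 1/3 beats
= 1/3 beats


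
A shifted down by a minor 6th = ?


Reasoning:
minor 6th: 6 letter names, 8 semitones
Letter: A - 5 → C
Pitch: A - 8 semitones, spelled as a C → C#
= C#


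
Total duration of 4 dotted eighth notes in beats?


Solution.
Base eighth note = 1/2 beats
Dot 1 adds half the previous value: +1/4
One dotted eighth = 1/2 + 1/4 = 3/4
4 of them = 4 × 3/4 = 3
= 3 beats


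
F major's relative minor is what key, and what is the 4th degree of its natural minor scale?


Working:
The relative minor shares the major's key signature and starts on its 6th degree
6th degree = a major 6th above the tonic; a major 6th above F is D
→ relative minor of F major is D minor
D natural minor scale: D E F G A Bb C
= D minor; 4th degree = G


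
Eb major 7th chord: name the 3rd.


Solution.
Major 7th chord = root + major 3rd + perfect 5th + major 7th
Seventh chords stack in thirds, so the letter names are E-G-B-D
Root: Eb
Major 3rd above Eb: G
Perfect 5th above Eb: Bb
Major 7th above Eb: D
The 3rd = G


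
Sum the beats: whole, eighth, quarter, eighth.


Working:
Beat values:
  whole = 4 beats
  eighth = 0.5 beats
  quarter = 1 beat
  eighth = 0.5 beats
Sum = 4 + 0.5 + 1 + 0.5
= 6 beats


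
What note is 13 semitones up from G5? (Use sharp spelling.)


Solution.
G5: chromatic position 7 in octave 5 → absolute = 5×12 + 7 = 67
Transpose up 13: 67 + 13 = 80
80 = 6×12 + 8 → G# in octave 6
Result = G#6


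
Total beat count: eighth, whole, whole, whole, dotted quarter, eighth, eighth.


Let's work it out.
Beat values:
  eighth = 0.5 beats
  whole = 4 beats
  whole = 4 beats
  whole = 4 beats
  dotted quarter = 1.5 beats
  eighth = 0.5 beats
  eighth = 0.5 beats
Sum = 0.5 + 4 + 4 + 4 + 1.5 + 0.5 + 0.5
= 15 beats


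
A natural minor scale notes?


Natural minor scale pattern: W-H-W-W-H-W-W (2-1-2-2-1-2-2 semitones)
Starting from A:
  A + 2 semitones → B
  B + 1 semitone → C
  C + 2 semitones → D
  D + 2 semitones → E
  E + 1 semitone → F
  F + 2 semitones → G
  G + 2 semitones → A
Scale = A B C D E F G


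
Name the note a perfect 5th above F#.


Reasoning:
A 5th spans 5 letter names, so from F we land on C
A perfect 5th = 7 semitones above F#
Spell C at that pitch: C#
= C#


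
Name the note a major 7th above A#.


Step by step:
A 7th spans 7 letter names, so from A we land on G
A major 7th = 11 semitones above A#
Spell G at that pitch: G##
= G##


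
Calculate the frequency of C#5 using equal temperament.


Working:
f = 440 × 2^(n/12) where n = semitones from A4
C#5: 4 semitones from A4
f = 440 × 2^(4/12)
f = 554.37 Hz


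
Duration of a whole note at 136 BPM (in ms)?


Solution.
One quarter-note beat = 60000 / BPM = 60000 / 136 ms
Whole note = 4 × quarter note
Duration = 4 × 60000 / 136 = 240000 / 136
= 1764.7 ms


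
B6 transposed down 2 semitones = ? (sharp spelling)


Step by step:
B6: chromatic position 11 in octave 6 → absolute = 6×12 + 11 = 83
Transpose down 2: 83 - 2 = 81
81 = 6×12 + 9 → A in octave 6
Result = A6


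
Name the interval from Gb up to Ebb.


Reasoning:
Letter names: G → E spans 6 letter names → a 6th
Semitones: Gb → Ebb = 8 half-steps
A 6th of 8 semitones is a minor 6th
= minor 6th


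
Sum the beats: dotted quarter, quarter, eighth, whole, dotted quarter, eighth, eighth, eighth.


Beat values:
  dotted quarter = 1.5 beats
  quarter = 1 beat
  eighth = 0.5 beats
  whole = 4 beats
  dotted quarter = 1.5 beats
  eighth = 0.5 beats
  eighth = 0.5 beats
  eighth = 0.5 beats
Sum = 1.5 + 1 + 0.5 + 4 + 1.5 + 0.5 + 0.5 + 0.5
= 10 beats


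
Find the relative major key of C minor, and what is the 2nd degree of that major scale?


Reasoning:
The relative major shares the key signature and is a minor 3rd above the minor tonic
A minor 3rd above C is Eb
→ relative major of C minor is Eb major
Eb major scale: Eb F G Ab Bb C D
= Eb major; 2nd degree = F


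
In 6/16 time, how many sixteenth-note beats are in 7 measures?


Step by step:
Time signature 6/16: the bottom number 16 means the sixteenth note gets one count
The top number 6 means 6 sixteenth-note beats per measure
Total = 6 × 7 measures
= 42 sixteenth-note beats


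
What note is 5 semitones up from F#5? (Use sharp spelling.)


Step by step:
F#5: chromatic position 6 in octave 5 → absolute = 5×12 + 6 = 66
Transpose up 5: 66 + 5 = 71
71 = 5×12 + 11 → B in octave 5
Result = B5


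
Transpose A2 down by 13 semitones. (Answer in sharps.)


Step by step:
A2: chromatic position 9 in octave 2 → absolute = 2×12 + 9 = 33
Transpose down 13: 33 - 13 = 20
20 = 1×12 + 8 → G# in octave 1
Result = G#1


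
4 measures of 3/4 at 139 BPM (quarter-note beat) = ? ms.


Working:
Quarter-note beat duration = 60000 / 139 ms
Beats per measure (3/4) = 3
One measure = 3 × 60000 / 139 = 180000 / 139 ms
4 measures = 4 × 180000 / 139 = 720000 / 139
= 5179.9 ms


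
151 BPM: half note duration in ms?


Working:
One quarter-note beat = 60000 / BPM = 60000 / 151 ms
Half note = 2 × quarter note
Duration = 2 × 60000 / 151 = 120000 / 151
= 794.7 ms


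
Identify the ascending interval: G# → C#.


Working:
Letter names: G → C spans 4 letter names → a 4th
Semitones: G# → C# = 5 half-steps
A 4th of 5 semitones is a perfect 4th
= perfect 4th


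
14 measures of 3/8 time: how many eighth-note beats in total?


Time signature 3/8: the bottom number 8 means the eighth note gets one count
The top number 3 means 3 eighth-note beats per measure
Total = 3 × 14 measures
= 42 eighth-note beats


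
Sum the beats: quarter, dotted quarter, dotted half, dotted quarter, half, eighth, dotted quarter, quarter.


Working:
Beat values:
  quarter = 1 beat
  dotted quarter = 1.5 beats
  dotted half = 3 beats
  dotted quarter = 1.5 beats
  half = 2 beats
  eighth = 0.5 beats
  dotted quarter = 1.5 beats
  quarter = 1 beat
Sum = 1 + 1.5 + 3 + 1.5 + 2 + 0.5 + 1.5 + 1
= 12 beats


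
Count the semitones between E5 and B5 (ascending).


Reasoning:
Absolute semitone position = octave×12 + chromatic position
E5: 5×12 + 4 = 64
B5: 5×12 + 11 = 71
Difference = 71 - 64 = 7
= 7 semitones


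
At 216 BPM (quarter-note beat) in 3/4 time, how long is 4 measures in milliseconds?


Working:
Quarter-note beat duration = 60000 / 216 ms
Beats per measure (3/4) = 3
One measure = 3 × 60000 / 216 = 180000 / 216 ms
4 measures = 4 × 180000 / 216 = 720000 / 216
= 3333.3 ms


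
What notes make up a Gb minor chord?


Minor triad = root + minor 3rd (3 semitones) + perfect 5th (7 semitones)
A triad on Gb stacks thirds, so the chord tones use letter names G-B-D
Root: Gb
Minor 3rd above Gb: Bbb
Perfect 5th above Gb: Db
Chord = Gb Bbb Db


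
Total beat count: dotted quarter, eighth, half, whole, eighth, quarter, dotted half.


Solution.
Beat values:
  dotted quarter = 1.5 beats
  eighth = 0.5 beats
  half = 2 beats
  whole = 4 beats
  eighth = 0.5 beats
  quarter = 1 beat
  dotted half = 3 beats
Sum = 1.5 + 0.5 + 2 + 4 + 0.5 + 1 + 3
= 12.5 beats


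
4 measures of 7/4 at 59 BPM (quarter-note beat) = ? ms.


Step by step:
Quarter-note beat duration = 60000 / 59 ms
Beats per measure (7/4) = 7
One measure = 7 × 60000 / 59 = 420000 / 59 ms
4 measures = 4 × 420000 / 59 = 1680000 / 59
= 28474.6 ms


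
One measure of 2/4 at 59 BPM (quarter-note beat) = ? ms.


Quarter-note beat duration = 60000 / 59 ms
Beats per measure (2/4) = 2
One measure = 2 × 60000 / 59 = 120000 / 59 ms
= 2033.9 ms


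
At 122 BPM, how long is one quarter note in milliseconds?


Step by step:
One quarter-note beat = 60000 / BPM = 60000 / 122 ms
Duration = 60000 / 122
= 491.8 ms


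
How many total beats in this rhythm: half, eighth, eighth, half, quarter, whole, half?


Reasoning:
Beat values:
  half = 2 beats
  eighth = 0.5 beats
  eighth = 0.5 beats
  half = 2 beats
  quarter = 1 beat
  whole = 4 beats
  half = 2 beats
Sum = 2 + 0.5 + 0.5 + 2 + 1 + 4 + 2
= 12 beats


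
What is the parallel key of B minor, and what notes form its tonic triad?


Let's work it out.
Parallel keys share the same tonic but differ in mode
B minor → parallel is B major
Tonic triad of B major = B D# F#
= B major; triad = B D# F#


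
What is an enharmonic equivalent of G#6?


Enharmonic notes sound the same pitch but are spelled with different letter names
G# and Ab name the same pitch class
= Ab6


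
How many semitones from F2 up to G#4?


Absolute semitone position = octave×12 + chromatic position
F2: 2×12 + 5 = 29
G#4: 4×12 + 8 = 56
Difference = 56 - 29 = 27
= 27 semitones


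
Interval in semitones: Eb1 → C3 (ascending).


Absolute semitone position = octave×12 + chromatic position
Eb1: 1×12 + 3 = 15
C3: 3×12 + 0 = 36
Difference = 36 - 15 = 21
= 21 semitones


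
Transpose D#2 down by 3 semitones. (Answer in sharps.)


D#2: chromatic position 3 in octave 2 → absolute = 2×12 + 3 = 27
Transpose down 3: 27 - 3 = 24
24 = 2×12 + 0 → C in octave 2
Result = C2


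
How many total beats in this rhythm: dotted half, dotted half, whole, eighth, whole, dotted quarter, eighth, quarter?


Step by step:
Beat values:
  dotted half = 3 beats
  dotted half = 3 beats
  whole = 4 beats
  eighth = 0.5 beats
  whole = 4 beats
  dotted quarter = 1.5 beats
  eighth = 0.5 beats
  quarter = 1 beat
Sum = 3 + 3 + 4 + 0.5 + 4 + 1.5 + 0.5 + 1
= 17.5 beats


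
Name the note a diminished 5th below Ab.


Step by step:
A 5th spans 5 letter names, so from A we land on D
A diminished 5th = 6 semitones below Ab
Spell D at that pitch: D
= D


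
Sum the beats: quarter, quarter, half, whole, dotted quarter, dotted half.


Let's work it out.
Beat values:
  quarter = 1 beat
  quarter = 1 beat
  half = 2 beats
  whole = 4 beats
  dotted quarter = 1.5 beats
  dotted half = 3 beats
Sum = 1 + 1 + 2 + 4 + 1.5 + 3
= 12.5 beats


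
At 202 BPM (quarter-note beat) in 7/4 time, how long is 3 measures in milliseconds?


Let's work it out.
Quarter-note beat duration = 60000 / 202 ms
Beats per measure (7/4) = 7
One measure = 7 × 60000 / 202 = 420000 / 202 ms
3 measures = 3 × 420000 / 202 = 1260000 / 202
= 6237.6 ms


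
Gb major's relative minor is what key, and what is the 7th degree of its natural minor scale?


Let's work it out.
The relative minor shares the major's key signature and starts on its 6th degree
6th degree = a major 6th above the tonic; a major 6th above Gb is Eb
→ relative minor of Gb major is Eb minor
Eb natural minor scale: Eb F Gb Ab Bb Cb Db
= Eb minor; 7th degree = Db


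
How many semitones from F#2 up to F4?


Step by step:
Absolute semitone position = octave×12 + chromatic position
F#2: 2×12 + 6 = 30
F4: 4×12 + 5 = 53
Difference = 53 - 30 = 23
= 23 semitones


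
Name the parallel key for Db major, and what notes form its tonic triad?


Reasoning:
Parallel keys share the same tonic but differ in mode
Db major → parallel is Db minor
Tonic triad of Db minor = Db Fb Ab
= Db minor; triad = Db Fb Ab


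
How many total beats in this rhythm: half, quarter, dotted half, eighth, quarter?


Let's work it out.
Beat values:
  half = 2 beats
  quarter = 1 beat
  dotted half = 3 beats
  eighth = 0.5 beats
  quarter = 1 beat
Sum = 2 + 1 + 3 + 0.5 + 1
= 7.5 beats


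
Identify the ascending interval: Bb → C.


Solution.
Letter names: B → C spans 2 letter names → a 2nd
Semitones: Bb → C = 2 half-steps
A 2nd of 2 semitones is a major 2nd
= major 2nd


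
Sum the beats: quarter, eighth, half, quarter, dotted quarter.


Let's work it out.
Beat values:
  quarter = 1 beat
  eighth = 0.5 beats
  half = 2 beats
  quarter = 1 beat
  dotted quarter = 1.5 beats
Sum = 1 + 0.5 + 2 + 1 + 1.5
= 6 beats


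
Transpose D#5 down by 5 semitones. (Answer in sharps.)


Step by step:
D#5: chromatic position 3 in octave 5 → absolute = 5×12 + 3 = 63
Transpose down 5: 63 - 5 = 58
58 = 4×12 + 10 → A# in octave 4
Result = A#4


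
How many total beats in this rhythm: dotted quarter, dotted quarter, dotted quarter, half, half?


Solution.
Beat values:
  dotted quarter = 1.5 beats
  dotted quarter = 1.5 beats
  dotted quarter = 1.5 beats
  half = 2 beats
  half = 2 beats
Sum = 1.5 + 1.5 + 1.5 + 2 + 2
= 8.5 beats


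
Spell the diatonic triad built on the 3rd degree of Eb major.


Reasoning:
Eb major scale: Eb F G Ab Bb C D
Diatonic triad on degree 3 stacks scale notes 3, 5, 7: G Bb D
G→Bb = 3 semitones; G→D = 7 semitones → minor triad
= G Bb D (minor)


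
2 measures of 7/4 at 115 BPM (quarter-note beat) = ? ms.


Solution.
Quarter-note beat duration = 60000 / 115 ms
Beats per measure (7/4) = 7
One measure = 7 × 60000 / 115 = 420000 / 115 ms
2 measures = 2 × 420000 / 115 = 840000 / 115
= 7304.3 ms


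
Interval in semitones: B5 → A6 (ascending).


Let's work it out.
Absolute semitone position = octave×12 + chromatic position
B5: 5×12 + 11 = 71
A6: 6×12 + 9 = 81
Difference = 81 - 71 = 10
= 10 semitones


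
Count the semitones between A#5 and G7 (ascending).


Reasoning:
Absolute semitone position = octave×12 + chromatic position
A#5: 5×12 + 10 = 70
G7: 7×12 + 7 = 91
Difference = 91 - 70 = 21
= 21 semitones


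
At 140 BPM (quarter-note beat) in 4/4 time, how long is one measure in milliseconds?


Working:
Quarter-note beat duration = 60000 / 140 ms
Beats per measure (4/4) = 4
One measure = 4 × 60000 / 140 = 240000 / 140 ms
= 1714.3 ms


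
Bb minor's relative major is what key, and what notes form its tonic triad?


Solution.
The relative major shares the key signature and is a minor 3rd above the minor tonic
A minor 3rd above Bb is Db
→ relative major of Bb minor is Db major
Tonic triad of Db major = root + major 3rd + perfect 5th = Db F Ab
= Db major; triad = Db F Ab


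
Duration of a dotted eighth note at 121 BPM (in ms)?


Step by step:
One quarter-note beat = 60000 / BPM = 60000 / 121 ms
Dotted eighth note = 3/4 × quarter note
Duration = 3/4 × 60000 / 121 = 45000 / 121
= 371.9 ms
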